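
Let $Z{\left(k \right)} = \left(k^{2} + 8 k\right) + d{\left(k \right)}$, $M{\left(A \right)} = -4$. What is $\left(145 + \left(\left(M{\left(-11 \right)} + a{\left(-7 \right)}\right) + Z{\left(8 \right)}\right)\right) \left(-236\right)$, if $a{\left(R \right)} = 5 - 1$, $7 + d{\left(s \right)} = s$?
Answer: $-64664$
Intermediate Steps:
$d{\left(s \right)} = -7 + s$
$Z{\left(k \right)} = -7 + k^{2} + 9 k$ ($Z{\left(k \right)} = \left(k^{2} + 8 k\right) + \left(-7 + k\right) = -7 + k^{2} + 9 k$)
$a{\left(R \right)} = 4$
$\left(145 + \left(\left(M{\left(-11 \right)} + a{\left(-7 \right)}\right) + Z{\left(8 \right)}\right)\right) \left(-236\right) = \left(145 + \left(\left(-4 + 4\right) + \left(-7 + 8^{2} + 9 \cdot 8\right)\right)\right) \left(-236\right) = \left(145 + \left(0 + \left(-7 + 64 + 72\right)\right)\right) \left(-236\right) = \left(145 + \left(0 + 129\right)\right) \left(-236\right) = \left(145 + 129\right) \left(-236\right) = 274 \left(-236\right) = -64664$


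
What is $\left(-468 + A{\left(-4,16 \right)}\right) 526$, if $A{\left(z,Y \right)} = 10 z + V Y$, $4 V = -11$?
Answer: $-290352$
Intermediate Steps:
$V = - \frac{11}{4}$ ($V = \frac{1}{4} \left(-11\right) = - \frac{11}{4} \approx -2.75$)
$A{\left(z,Y \right)} = 10 z - \frac{11 Y}{4}$
$\left(-468 + A{\left(-4,16 \right)}\right) 526 = \left(-468 + \left(10 \left(-4\right) - 44\right)\right) 526 = \left(-468 - 84\right) 526 = \left(-552\right) 526 = -290352$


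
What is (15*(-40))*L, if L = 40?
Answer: -24000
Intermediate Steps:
(15*(-40))*L = (15*(-40))*40 = -600*40 = -24000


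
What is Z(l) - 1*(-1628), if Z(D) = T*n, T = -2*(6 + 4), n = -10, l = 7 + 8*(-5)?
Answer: 1828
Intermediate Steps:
l = -33 (l = 7 - 40 = -33)
T = -20 (T = -2*10 = -20)
Z(D) = 200 (Z(D) = -20*(-10) = 200)
Z(l) - 1*(-1628) = 200 - 1*(-1628) = 200 + 1628 = 1828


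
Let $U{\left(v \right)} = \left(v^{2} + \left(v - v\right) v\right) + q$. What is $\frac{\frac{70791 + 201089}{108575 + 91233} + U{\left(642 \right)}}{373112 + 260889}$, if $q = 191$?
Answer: $\frac{1471287495}{2262115568} \approx 0.6504$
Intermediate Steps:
$U{\left(v \right)} = 191 + v^{2}$ ($U{\left(v \right)} = \left(v^{2} + \left(v - v\right) v\right) + 191 = \left(v^{2} + 0 v\right) + 191 = \left(v^{2} + 0\right) + 191 = v^{2} + 191 = 191 + v^{2}$)
$\frac{\frac{70791 + 201089}{108575 + 91233} + U{\left(642 \right)}}{373112 + 260889} = \frac{\frac{70791 + 201089}{108575 + 91233} + \left(191 + 642^{2}\right)}{373112 + 260889} = \frac{\frac{271880}{199808} + \left(191 + 412164\right)}{634001} = \left(271880 \cdot \frac{1}{199808} + 412355\right) \frac{1}{634001} = \left(\frac{4855}{3568} + 412355\right) \frac{1}{634001} = \frac{1471287495}{3568} \cdot \frac{1}{634001} = \frac{1471287495}{2262115568}$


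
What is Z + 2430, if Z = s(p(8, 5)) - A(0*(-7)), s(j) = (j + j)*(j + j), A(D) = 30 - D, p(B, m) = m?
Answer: 2500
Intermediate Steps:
s(j) = 4*j**2 (s(j) = (2*j)*(2*j) = 4*j**2)
Z = 70 (Z = 4*5**2 - (30 - 0*(-7)) = 4*25 - (30 - 1*0) = 100 - (30 + 0) = 100 - 1*30 = 100 - 30 = 70)
Z + 2430 = 70 + 2430 = 2500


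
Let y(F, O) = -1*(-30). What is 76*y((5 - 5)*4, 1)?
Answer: 2280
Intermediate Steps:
y(F, O) = 30
76*y((5 - 5)*4, 1) = 76*30 = 2280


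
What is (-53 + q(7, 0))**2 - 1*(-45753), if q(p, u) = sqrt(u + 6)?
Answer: 48568 - 106*sqrt(6) ≈ 48308.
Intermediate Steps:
q(p, u) = sqrt(6 + u)
(-53 + q(7, 0))**2 - 1*(-45753) = (-53 + sqrt(6 + 0))**2 - 1*(-45753) = (-53 + sqrt(6))**2 + 45753 = 45753 + (-53 + sqrt(6))**2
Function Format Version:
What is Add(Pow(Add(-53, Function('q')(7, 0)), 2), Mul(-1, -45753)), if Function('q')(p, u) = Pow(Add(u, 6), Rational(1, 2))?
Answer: Add(48568, Mul(-106, Pow(6, Rational(1, 2)))) ≈ 48308.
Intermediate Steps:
Function('q')(p, u) = Pow(Add(6, u), Rational(1, 2))
Add(Pow(Add(-53, Function('q')(7, 0)), 2), Mul(-1, -45753)) = Add(Pow(Add(-53, Pow(Add(6, 0), Rational(1, 2))), 2), Mul(-1, -45753)) = Add(Pow(Add(-53, Pow(6, Rational(1, 2))), 2), 45753) = Add(45753, Pow(Add(-53, Pow(6, Rational(1, 2))), 2))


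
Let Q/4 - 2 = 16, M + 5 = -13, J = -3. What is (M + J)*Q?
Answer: -1512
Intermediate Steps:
M = -18 (M = -5 - 13 = -18)
Q = 72 (Q = 8 + 4*16 = 8 + 64 = 72)
(M + J)*Q = (-18 - 3)*72 = -21*72 = -1512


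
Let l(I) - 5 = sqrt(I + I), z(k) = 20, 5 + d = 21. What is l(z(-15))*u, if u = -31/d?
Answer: -155/16 - 31*sqrt(10)/8 ≈ -21.941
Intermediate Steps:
d = 16 (d = -5 + 21 = 16)
l(I) = 5 + sqrt(2)*sqrt(I) (l(I) = 5 + sqrt(I + I) = 5 + sqrt(2*I) = 5 + sqrt(2)*sqrt(I))
u = -31/16 ≈ -1.9375
l(z(-15))*u = (5 + sqrt(2)*sqrt(20))*(-31/16) = (5 + sqrt(2)*(2*sqrt(5)))*(-31/16) = (5 + 2*sqrt(10))*(-31/16) = -155/16 - 31*sqrt(10)/8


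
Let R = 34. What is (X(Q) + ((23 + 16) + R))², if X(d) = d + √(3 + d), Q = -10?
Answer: (63 + I*√7)² ≈ 3962.0 + 333.36*I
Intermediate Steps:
(X(Q) + ((23 + 16) + R))² = ((-10 + √(3 - 10)) + ((23 + 16) + 34))² = ((-10 + √(-7)) + (39 + 34))² = ((-10 + I*√7) + 73)² = (63 + I*√7)²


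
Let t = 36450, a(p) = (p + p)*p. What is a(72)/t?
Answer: 64/225 ≈ 0.28444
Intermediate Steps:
a(p) = 2*p**2 (a(p) = (2*p)*p = 2*p**2)
a(72)/t = (2*72**2)/36450 = (2*5184)*(1/36450) = 10368*(1/36450) = 64/225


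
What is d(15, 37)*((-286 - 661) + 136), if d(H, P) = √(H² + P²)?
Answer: -811*√1594 ≈ -32379.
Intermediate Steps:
d(15, 37)*((-286 - 661) + 136) = √(15² + 37²)*((-286 - 661) + 136) = √(225 + 1369)*(-947 + 136) = √1594*(-811) = -811*√1594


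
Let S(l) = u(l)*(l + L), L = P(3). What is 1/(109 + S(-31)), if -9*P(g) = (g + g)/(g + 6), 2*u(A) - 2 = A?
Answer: 54/30217 ≈ 0.0017871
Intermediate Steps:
u(A) = 1 + A/2
P(g) = -2*g/(9*(6 + g)) (P(g) = -(g + g)/(9*(g + 6)) = -2*g/(9*(6 + g)))
L = -2/27 (L = -2*3/(54 + 9*3) = -2*3/(54 + 27) = -2*3/81 = -2*3*1/81 = -2/27 ≈ -0.074074)
S(l) = (1 + l/2)*(-2/27 + l) (S(l) = (1 + l/2)*(l - 2/27) = (1 + l/2)*(-2/27 + l))
1/(109 + S(-31)) = 1/(109 + (-2 + 27*(-31))*(2 - 31)/54) = 1/(109 + (1/54)*(-2 - 837)*(-29)) = 1/(109 + (1/54)*(-839)*(-29)) = 1/(109 + 24331/54) = 1/(30217/54) = 54/30217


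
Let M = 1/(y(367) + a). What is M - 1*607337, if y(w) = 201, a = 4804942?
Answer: -2918341134190/4805143 ≈ -6.0734e+5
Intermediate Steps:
M = 1/4805143 (M = 1/(201 + 4804942) = 1/4805143 ≈ 2.0811e-7)
M - 1*607337 = 1/4805143 - 1*607337 = 1/4805143 - 607337 = -2918341134190/4805143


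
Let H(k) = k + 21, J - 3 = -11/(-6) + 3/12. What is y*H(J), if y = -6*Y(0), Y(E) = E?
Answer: 0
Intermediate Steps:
J = 61/12 (J = 3 + (-11/(-6) + 3/12) = 3 + (-11*(-⅙) + 3*(1/12)) = 3 + (11/6 + ¼) = 3 + 25/12 = 61/12 ≈ 5.0833)
y = 0 (y = -6*0 = 0)
H(k) = 21 + k
y*H(J) = 0*(21 + 61/12) = 0*(313/12) = 0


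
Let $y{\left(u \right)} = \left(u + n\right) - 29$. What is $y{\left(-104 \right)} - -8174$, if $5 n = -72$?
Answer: $\frac{40133}{5} \approx 8026.6$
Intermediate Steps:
$n = - \frac{72}{5}$ ($n = \frac{1}{5} \left(-72\right) = - \frac{72}{5} \approx -14.4$)
$y{\left(u \right)} = - \frac{217}{5} + u$ ($y{\left(u \right)} = \left(u - \frac{72}{5}\right) - 29 = \left(- \frac{72}{5} + u\right) - 29 = - \frac{217}{5} + u$)
$y{\left(-104 \right)} - -8174 = \left(- \frac{217}{5} - 104\right) - -8174 = - \frac{737}{5} + 8174 = \frac{40133}{5}$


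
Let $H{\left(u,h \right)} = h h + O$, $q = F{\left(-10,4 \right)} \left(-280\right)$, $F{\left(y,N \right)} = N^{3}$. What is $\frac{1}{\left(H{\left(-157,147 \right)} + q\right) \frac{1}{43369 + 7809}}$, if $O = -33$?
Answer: $\frac{25589}{1828} \approx 13.998$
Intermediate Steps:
$q = -17920$ ($q = 4^{3} \left(-280\right) = 64 \left(-280\right) = -17920$)
$H{\left(u,h \right)} = -33 + h^{2}$ ($H{\left(u,h \right)} = h h - 33 = h^{2} - 33 = -33 + h^{2}$)
$\frac{1}{\left(H{\left(-157,147 \right)} + q\right) \frac{1}{43369 + 7809}} = \frac{1}{\left(\left(-33 + 147^{2}\right) - 17920\right) \frac{1}{43369 + 7809}} = \frac{1}{\left(\left(-33 + 21609\right) - 17920\right) \frac{1}{51178}} = \frac{1}{\left(21576 - 17920\right) \frac{1}{51178}} = \frac{1}{3656 \cdot \frac{1}{51178}} = \frac{1}{\frac{1828}{25589}} = \frac{25589}{1828}$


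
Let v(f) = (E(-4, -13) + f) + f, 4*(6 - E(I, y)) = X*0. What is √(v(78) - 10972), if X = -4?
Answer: I*√10810 ≈ 103.97*I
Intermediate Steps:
E(I, y) = 6 (E(I, y) = 6 - (-1)*0 = 6 - ¼*0 = 6 + 0 = 6)
v(f) = 6 + 2*f (v(f) = (6 + f) + f = 6 + 2*f)
√(v(78) - 10972) = √((6 + 2*78) - 10972) = √((6 + 156) - 10972) = √(162 - 10972) = √(-10810) = I*√10810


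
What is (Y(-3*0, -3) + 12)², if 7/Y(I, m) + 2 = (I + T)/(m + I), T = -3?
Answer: 25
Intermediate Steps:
Y(I, m) = 7/(-2 + (-3 + I)/(I + m)) (Y(I, m) = 7/(-2 + (I - 3)/(m + I)) = 7/(-2 + (-3 + I)/(I + m)))
(Y(-3*0, -3) + 12)² = (7*(-(-3)*0 - 1*(-3))/(3 - 3*0 + 2*(-3)) + 12)² = (7*(-1*0 + 3)/(3 + 0 - 6) + 12)² = (7*(0 + 3)/(-3) + 12)² = (7*(-⅓)*3 + 12)² = (-7 + 12)² = 5² = 25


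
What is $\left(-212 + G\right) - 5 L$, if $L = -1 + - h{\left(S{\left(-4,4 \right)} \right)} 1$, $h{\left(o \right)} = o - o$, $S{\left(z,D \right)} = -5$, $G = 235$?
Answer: $28$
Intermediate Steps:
$h{\left(o \right)} = 0$
$L = -1$ ($L = -1 + \left(-1\right) 0 \cdot 1 = -1 + 0 \cdot 1 = -1 + 0 = -1$)
$\left(-212 + G\right) - 5 L = \left(-212 + 235\right) - -5 = 23 + 5 = 28$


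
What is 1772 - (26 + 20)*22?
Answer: 760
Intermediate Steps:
1772 - (26 + 20)*22 = 1772 - 46*22 = 1772 - 1*1012 = 1772 - 1012 = 760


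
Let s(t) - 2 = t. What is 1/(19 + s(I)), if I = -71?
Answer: -1/50 ≈ -0.020000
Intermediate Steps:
s(t) = 2 + t
1/(19 + s(I)) = 1/(19 + (2 - 71)) = 1/(19 - 69) = 1/(-50) = -1/50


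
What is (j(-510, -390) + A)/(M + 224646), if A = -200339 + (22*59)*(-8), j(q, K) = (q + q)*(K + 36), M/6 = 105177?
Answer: 50119/285236 ≈ 0.17571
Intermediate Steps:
M = 631062 (M = 6*105177 = 631062)
j(q, K) = 2*q*(36 + K) (j(q, K) = (2*q)*(36 + K) = 2*q*(36 + K))
A = -210723 (A = -200339 + 1298*(-8) = -200339 - 10384 = -210723)
(j(-510, -390) + A)/(M + 224646) = (2*(-510)*(36 - 390) - 210723)/(631062 + 224646) = (2*(-510)*(-354) - 210723)/855708 = (361080 - 210723)*(1/855708) = 150357*(1/855708) = 50119/285236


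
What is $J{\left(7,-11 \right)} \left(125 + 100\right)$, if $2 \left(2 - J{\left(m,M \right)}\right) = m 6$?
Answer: $-4275$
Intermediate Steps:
$J{\left(m,M \right)} = 2 - 3 m$ ($J{\left(m,M \right)} = 2 - \frac{m 6}{2} = 2 - \frac{6 m}{2} = 2 - 3 m$)
$J{\left(7,-11 \right)} \left(125 + 100\right) = \left(2 - 21\right) \left(125 + 100\right) = \left(2 - 21\right) 225 = \left(-19\right) 225 = -4275$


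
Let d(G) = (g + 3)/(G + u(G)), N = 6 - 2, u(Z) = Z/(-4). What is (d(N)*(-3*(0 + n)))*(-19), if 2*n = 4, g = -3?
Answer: 0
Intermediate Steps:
n = 2 (n = (1/2)*4 = 2)
u(Z) = -Z/4 (u(Z) = Z*(-1/4) = -Z/4)
N = 4
d(G) = 0 (d(G) = (-3 + 3)/(G - G/4) = 0/((3*G/4)) = 0*(4/(3*G)) = 0)
(d(N)*(-3*(0 + n)))*(-19) = (0*(-3*(0 + 2)))*(-19) = (0*(-3*2))*(-19) = (0*(-6))*(-19) = 0*(-19) = 0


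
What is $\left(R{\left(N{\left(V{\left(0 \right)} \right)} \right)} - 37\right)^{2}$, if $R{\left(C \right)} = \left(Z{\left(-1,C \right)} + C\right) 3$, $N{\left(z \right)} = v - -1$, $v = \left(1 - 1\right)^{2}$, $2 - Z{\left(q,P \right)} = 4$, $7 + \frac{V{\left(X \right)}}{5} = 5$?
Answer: $1600$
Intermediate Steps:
$V{\left(X \right)} = -10$ ($V{\left(X \right)} = -35 + 5 \cdot 5 = -35 + 25 = -10$)
$Z{\left(q,P \right)} = -2$ ($Z{\left(q,P \right)} = 2 - 4 = -2$)
$v = 0$ ($v = 0^{2} = 0$)
$N{\left(z \right)} = 1$ ($N{\left(z \right)} = 0 - -1 = 0 + 1 = 1$)
$R{\left(C \right)} = -6 + 3 C$ ($R{\left(C \right)} = \left(-2 + C\right) 3 = -6 + 3 C$)
$\left(R{\left(N{\left(V{\left(0 \right)} \right)} \right)} - 37\right)^{2} = \left(\left(-6 + 3 \cdot 1\right) - 37\right)^{2} = \left(\left(-6 + 3\right) - 37\right)^{2} = \left(-3 - 37\right)^{2} = \left(-40\right)^{2} = 1600$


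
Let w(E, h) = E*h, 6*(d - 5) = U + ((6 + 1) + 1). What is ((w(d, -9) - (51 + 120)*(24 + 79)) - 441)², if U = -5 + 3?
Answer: 327899664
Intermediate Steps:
U = -2
d = 6 (d = 5 + (-2 + ((6 + 1) + 1))/6 = 5 + (-2 + (7 + 1))/6 = 5 + (-2 + 8)/6 = 5 + (⅙)*6 = 5 + 1 = 6)
((w(d, -9) - (51 + 120)*(24 + 79)) - 441)² = ((6*(-9) - (51 + 120)*(24 + 79)) - 441)² = ((-54 - 171*103) - 441)² = ((-54 - 1*17613) - 441)² = ((-54 - 17613) - 441)² = (-17667 - 441)² = (-18108)² = 327899664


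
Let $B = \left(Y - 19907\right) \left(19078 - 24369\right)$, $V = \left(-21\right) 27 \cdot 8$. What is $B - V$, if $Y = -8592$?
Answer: $150792745$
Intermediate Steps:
$V = -4536$ ($V = \left(-567\right) 8 = -4536$)
$B = 150788209$ ($B = \left(-8592 - 19907\right) \left(19078 - 24369\right) = \left(-28499\right) \left(-5291\right) = 150788209$)
$B - V = 150788209 - -4536 = 150788209 + 4536 = 150792745$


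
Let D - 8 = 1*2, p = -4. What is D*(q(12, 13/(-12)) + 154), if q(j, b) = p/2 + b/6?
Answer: 54655/36 ≈ 1518.2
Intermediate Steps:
q(j, b) = -2 + b/6 (q(j, b) = -4/2 + b/6 = -4*½ + b*(⅙) = -2 + b/6)
D = 10 (D = 8 + 1*2 = 8 + 2 = 10)
D*(q(12, 13/(-12)) + 154) = 10*((-2 + (13/(-12))/6) + 154) = 10*((-2 + (13*(-1/12))/6) + 154) = 10*((-2 + (⅙)*(-13/12)) + 154) = 10*((-2 - 13/72) + 154) = 10*(-157/72 + 154) = 10*(10931/72) = 54655/36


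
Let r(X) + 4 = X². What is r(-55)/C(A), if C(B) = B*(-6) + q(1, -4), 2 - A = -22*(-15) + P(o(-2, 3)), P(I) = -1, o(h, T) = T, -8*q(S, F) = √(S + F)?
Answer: 126446976/82121473 + 8056*I*√3/82121473 ≈ 1.5398 + 0.00016991*I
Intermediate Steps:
q(S, F) = -√(F + S)/8 (q(S, F) = -√(S + F)/8 = -√(F + S)/8)
r(X) = -4 + X²
A = -327 (A = 2 - (-22*(-15) - 1) = 2 - (330 - 1) = 2 - 1*329 = 2 - 329 = -327)
C(B) = -6*B - I*√3/8 (C(B) = B*(-6) - √(-4 + 1)/8 = -6*B - I*√3/8)
r(-55)/C(A) = (-4 + (-55)²)/(-6*(-327) - I*√3/8) = (-4 + 3025)/(1962 - I*√3/8) = 3021/(1962 - I*√3/8)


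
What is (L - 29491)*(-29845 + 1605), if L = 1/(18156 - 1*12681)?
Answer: 911944289152/1095 ≈ 8.3283e+8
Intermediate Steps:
L = 1/5475 (L = 1/(18156 - 12681) = 1/5475 ≈ 0.00018265)
(L - 29491)*(-29845 + 1605) = (1/5475 - 29491)*(-29845 + 1605) = -161463224/5475*(-28240) = 911944289152/1095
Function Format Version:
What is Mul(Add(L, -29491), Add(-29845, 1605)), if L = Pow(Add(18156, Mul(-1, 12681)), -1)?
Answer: Rational(911944289152, 1095) ≈ 8.3283e+8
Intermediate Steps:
L = Rational(1, 5475) (L = Pow(Add(18156, -12681), -1) = Pow(5475, -1) = Rational(1, 5475) ≈ 0.00018265)
Mul(Add(L, -29491), Add(-29845, 1605)) = Mul(Add(Rational(1, 5475), -29491), Add(-29845, 1605)) = Mul(Rational(-161463224, 5475), -28240) = Rational(911944289152, 1095)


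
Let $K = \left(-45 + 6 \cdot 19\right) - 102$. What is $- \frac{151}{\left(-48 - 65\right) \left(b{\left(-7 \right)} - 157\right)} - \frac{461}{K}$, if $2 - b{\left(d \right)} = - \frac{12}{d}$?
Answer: $\frac{57111140}{4090713} \approx 13.961$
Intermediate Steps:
$b{\left(d \right)} = 2 + \frac{12}{d}$ ($b{\left(d \right)} = 2 - - \frac{12}{d} = 2 + \frac{12}{d}$)
$K = -33$ ($K = \left(-45 + 114\right) - 102 = 69 - 102 = -33$)
$- \frac{151}{\left(-48 - 65\right) \left(b{\left(-7 \right)} - 157\right)} - \frac{461}{K} = - \frac{151}{\left(-48 - 65\right) \left(\left(2 + \frac{12}{-7}\right) - 157\right)} - \frac{461}{-33} = - \frac{151}{\left(-113\right) \left(\left(2 + 12 \left(- \frac{1}{7}\right)\right) - 157\right)} - - \frac{461}{33} = - \frac{151}{\left(-113\right) \left(\left(2 - \frac{12}{7}\right) - 157\right)} + \frac{461}{33} = - \frac{151}{\left(-113\right) \left(\frac{2}{7} - 157\right)} + \frac{461}{33} = - \frac{151}{\left(-113\right) \left(- \frac{1097}{7}\right)} + \frac{461}{33} = - \frac{151}{\frac{123961}{7}} + \frac{461}{33} = \left(-151\right) \frac{7}{123961} + \frac{461}{33} = - \frac{1057}{123961} + \frac{461}{33} = \frac{57111140}{4090713}$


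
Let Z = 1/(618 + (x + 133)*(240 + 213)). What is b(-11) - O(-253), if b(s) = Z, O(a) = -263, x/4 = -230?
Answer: 93599858/355893 ≈ 263.00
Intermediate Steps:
x = -920 (x = 4*(-230) = -920)
Z = -1/355893 (Z = 1/(618 + (-920 + 133)*(240 + 213)) = 1/(618 - 787*453) = 1/(618 - 356511) = 1/(-355893) = -1/355893 ≈ -2.8098e-6)
b(s) = -1/355893
b(-11) - O(-253) = -1/355893 - 1*(-263) = -1/355893 + 263 = 93599858/355893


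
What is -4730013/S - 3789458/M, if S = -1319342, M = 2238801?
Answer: 5589966737777/2953744188942 ≈ 1.8925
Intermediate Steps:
-4730013/S - 3789458/M = -4730013/(-1319342) - 3789458/2238801 = -4730013*(-1/1319342) - 3789458*1/2238801 = 4730013/1319342 - 3789458/2238801 = 5589966737777/2953744188942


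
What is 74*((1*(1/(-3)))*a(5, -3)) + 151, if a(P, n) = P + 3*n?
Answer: 749/3 ≈ 249.67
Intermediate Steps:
74*((1*(1/(-3)))*a(5, -3)) + 151 = 74*((1*(1/(-3)))*(5 + 3*(-3))) + 151 = 74*((1*(1*(-1/3)))*(5 - 9)) + 151 = 74*((1*(-1/3))*(-4)) + 151 = 74*(-1/3*(-4)) + 151 = 74*(4/3) + 151 = 296/3 + 151 = 749/3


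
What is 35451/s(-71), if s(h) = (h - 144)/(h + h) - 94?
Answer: -5034042/13133 ≈ -383.31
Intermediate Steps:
s(h) = -94 + (-144 + h)/(2*h) (s(h) = (-144 + h)/((2*h)) - 94 = (-144 + h)*(1/(2*h)) - 94 = (-144 + h)/(2*h) - 94 = -94 + (-144 + h)/(2*h))
35451/s(-71) = 35451/(-187/2 - 72/(-71)) = 35451/(-187/2 - 72*(-1/71)) = 35451/(-187/2 + 72/71) = 35451/(-13133/142) = 35451*(-142/13133) = -5034042/13133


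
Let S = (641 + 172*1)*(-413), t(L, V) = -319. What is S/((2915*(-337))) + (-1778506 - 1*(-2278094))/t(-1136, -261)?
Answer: -44605969039/28488295 ≈ -1565.8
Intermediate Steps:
S = -335769 (S = (641 + 172)*(-413) = 813*(-413) = -335769)
S/((2915*(-337))) + (-1778506 - 1*(-2278094))/t(-1136, -261) = -335769/(2915*(-337)) + (-1778506 - 1*(-2278094))/(-319) = -335769/(-982355) + (-1778506 + 2278094)*(-1/319) = -335769*(-1/982355) + 499588*(-1/319) = 335769/982355 - 499588/319 = -44605969039/28488295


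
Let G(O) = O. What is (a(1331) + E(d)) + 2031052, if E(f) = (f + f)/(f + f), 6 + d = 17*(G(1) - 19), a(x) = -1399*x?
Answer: 168984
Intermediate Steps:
d = -312 (d = -6 + 17*(1 - 19) = -6 + 17*(-18) = -6 - 306 = -312)
E(f) = 1 (E(f) = (2*f)/((2*f)) = (2*f)*(1/(2*f)) = 1)
(a(1331) + E(d)) + 2031052 = (-1399*1331 + 1) + 2031052 = (-1862069 + 1) + 2031052 = -1862068 + 2031052 = 168984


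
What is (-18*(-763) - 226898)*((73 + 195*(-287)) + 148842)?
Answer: -19813593800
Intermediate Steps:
(-18*(-763) - 226898)*((73 + 195*(-287)) + 148842) = (13734 - 226898)*((73 - 55965) + 148842) = -213164*(-55892 + 148842) = -213164*92950 = -19813593800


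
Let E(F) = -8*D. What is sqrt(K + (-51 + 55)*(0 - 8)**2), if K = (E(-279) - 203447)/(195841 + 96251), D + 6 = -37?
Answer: sqrt(605055993703)/48682 ≈ 15.978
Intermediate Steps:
D = -43 (D = -6 - 37 = -43)
E(F) = 344 (E(F) = -8*(-43) = 344)
K = -67701/97364 (K = (344 - 203447)/(195841 + 96251) = -203103/292092 = -203103*1/292092 = -67701/97364 ≈ -0.69534)
sqrt(K + (-51 + 55)*(0 - 8)**2) = sqrt(-67701/97364 + (-51 + 55)*(0 - 8)**2) = sqrt(-67701/97364 + 4*(-8)**2) = sqrt(-67701/97364 + 4*64) = sqrt(-67701/97364 + 256) = sqrt(24857483/97364) = sqrt(605055993703)/48682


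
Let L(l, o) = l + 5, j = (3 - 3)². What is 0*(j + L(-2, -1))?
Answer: 0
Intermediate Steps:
j = 0 (j = 0² = 0)
L(l, o) = 5 + l
0*(j + L(-2, -1)) = 0*(0 + (5 - 2)) = 0*(0 + 3) = 0*3 = 0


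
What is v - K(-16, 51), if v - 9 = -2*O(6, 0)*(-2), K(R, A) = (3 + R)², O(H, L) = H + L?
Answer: -136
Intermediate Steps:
v = 33 (v = 9 - 2*(6 + 0)*(-2) = 9 - 2*6*(-2) = 9 - 12*(-2) = 9 + 24 = 33)
v - K(-16, 51) = 33 - (3 - 16)² = 33 - 1*(-13)² = 33 - 1*169 = 33 - 169 = -136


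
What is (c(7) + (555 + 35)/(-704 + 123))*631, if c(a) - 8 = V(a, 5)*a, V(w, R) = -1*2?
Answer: -2571956/581 ≈ -4426.8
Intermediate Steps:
V(w, R) = -2
c(a) = 8 - 2*a
(c(7) + (555 + 35)/(-704 + 123))*631 = ((8 - 2*7) + (555 + 35)/(-704 + 123))*631 = ((8 - 14) + 590/(-581))*631 = (-6 + 590*(-1/581))*631 = (-6 - 590/581)*631 = -4076/581*631 = -2571956/581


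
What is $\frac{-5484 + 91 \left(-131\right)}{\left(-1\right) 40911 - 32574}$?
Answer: $\frac{3481}{14697} \approx 0.23685$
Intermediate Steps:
$\frac{-5484 + 91 \left(-131\right)}{\left(-1\right) 40911 - 32574} = \frac{-5484 - 11921}{-40911 - 32574} = - \frac{17405}{-73485} = \left(-17405\right) \left(- \frac{1}{73485}\right) = \frac{3481}{14697}$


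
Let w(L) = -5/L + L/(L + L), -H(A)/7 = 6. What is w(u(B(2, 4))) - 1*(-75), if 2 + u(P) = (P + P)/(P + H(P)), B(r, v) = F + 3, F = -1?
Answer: 3271/42 ≈ 77.881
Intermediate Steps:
H(A) = -42 (H(A) = -7*6 = -42)
B(r, v) = 2 (B(r, v) = -1 + 3 = 2)
u(P) = -2 + 2*P/(-42 + P) (u(P) = -2 + (P + P)/(P - 42) = -2 + (2*P)/(-42 + P) = -2 + 2*P/(-42 + P))
w(L) = ½ - 5/L (w(L) = -5/L + L/((2*L)) = -5/L + L*(1/(2*L)) = -5/L + ½ = ½ - 5/L)
w(u(B(2, 4))) - 1*(-75) = (-10 + 84/(-42 + 2))/(2*((84/(-42 + 2)))) - 1*(-75) = (-10 + 84/(-40))/(2*((84/(-40)))) + 75 = (-10 + 84*(-1/40))/(2*((84*(-1/40)))) + 75 = (-10 - 21/10)/(2*(-21/10)) + 75 = (½)*(-10/21)*(-121/10) + 75 = 121/42 + 75 = 3271/42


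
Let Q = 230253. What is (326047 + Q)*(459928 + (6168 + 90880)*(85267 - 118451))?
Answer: -1791275376895200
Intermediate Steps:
(326047 + Q)*(459928 + (6168 + 90880)*(85267 - 118451)) = (326047 + 230253)*(459928 + (6168 + 90880)*(85267 - 118451)) = 556300*(459928 + 97048*(-33184)) = 556300*(459928 - 3220440832) = 556300*(-3219980904) = -1791275376895200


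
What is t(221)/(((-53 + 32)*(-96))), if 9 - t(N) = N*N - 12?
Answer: -12205/504 ≈ -24.216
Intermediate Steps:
t(N) = 21 - N² (t(N) = 9 - (N*N - 12) = 9 - (N² - 12) = 9 - (-12 + N²) = 9 + (12 - N²) = 21 - N²)
t(221)/(((-53 + 32)*(-96))) = (21 - 1*221²)/(((-53 + 32)*(-96))) = (21 - 1*48841)/((-21*(-96))) = (21 - 48841)/2016 = -48820*1/2016 = -12205/504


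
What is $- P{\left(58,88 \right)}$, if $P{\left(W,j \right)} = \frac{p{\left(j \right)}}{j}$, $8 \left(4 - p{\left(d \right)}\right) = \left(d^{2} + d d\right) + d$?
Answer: $\frac{1943}{88} \approx 22.08$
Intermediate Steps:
$p{\left(d \right)} = 4 - \frac{d^{2}}{4} - \frac{d}{8}$ ($p{\left(d \right)} = 4 - \frac{\left(d^{2} + d d\right) + d}{8} = 4 - \frac{\left(d^{2} + d^{2}\right) + d}{8} = 4 - \frac{2 d^{2} + d}{8} = 4 - \frac{d + 2 d^{2}}{8} = 4 - \left(\frac{d^{2}}{4} + \frac{d}{8}\right) = 4 - \frac{d^{2}}{4} - \frac{d}{8}$)
$P{\left(W,j \right)} = \frac{4 - \frac{j^{2}}{4} - \frac{j}{8}}{j}$
$- P{\left(58,88 \right)} = - (- \frac{1}{8} + \frac{4}{88} - 22) = - (- \frac{1}{8} + 4 \cdot \frac{1}{88} - 22) = - (- \frac{1}{8} + \frac{1}{22} - 22) = \left(-1\right) \left(- \frac{1943}{88}\right) = \frac{1943}{88}$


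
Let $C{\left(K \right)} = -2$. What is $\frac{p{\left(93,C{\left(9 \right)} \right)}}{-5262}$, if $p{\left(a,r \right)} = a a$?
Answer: $- \frac{2883}{1754} \approx -1.6437$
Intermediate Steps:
$p{\left(a,r \right)} = a^{2}$
$\frac{p{\left(93,C{\left(9 \right)} \right)}}{-5262} = \frac{93^{2}}{-5262} = 8649 \left(- \frac{1}{5262}\right) = - \frac{2883}{1754}$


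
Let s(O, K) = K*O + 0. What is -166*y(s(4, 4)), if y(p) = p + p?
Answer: -5312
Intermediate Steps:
s(O, K) = K*O
y(p) = 2*p
-166*y(s(4, 4)) = -332*4*4 = -332*16 = -166*32 = -5312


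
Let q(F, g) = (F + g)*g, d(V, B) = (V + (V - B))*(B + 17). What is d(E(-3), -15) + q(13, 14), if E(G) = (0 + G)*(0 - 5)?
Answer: 468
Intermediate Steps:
E(G) = -5*G (E(G) = G*(-5) = -5*G)
d(V, B) = (17 + B)*(-B + 2*V) (d(V, B) = (-B + 2*V)*(17 + B) = (17 + B)*(-B + 2*V))
q(F, g) = g*(F + g)
d(E(-3), -15) + q(13, 14) = (-1*(-15)² - 17*(-15) + 34*(-5*(-3)) + 2*(-15)*(-5*(-3))) + 14*(13 + 14) = (-1*225 + 255 + 34*15 + 2*(-15)*15) + 14*27 = (-225 + 255 + 510 - 450) + 378 = 90 + 378 = 468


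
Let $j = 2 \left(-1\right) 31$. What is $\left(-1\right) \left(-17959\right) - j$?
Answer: $18021$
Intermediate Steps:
$j = -62$ ($j = \left(-2\right) 31 = -62$)
$\left(-1\right) \left(-17959\right) - j = \left(-1\right) \left(-17959\right) - -62 = 17959 + 62 = 18021$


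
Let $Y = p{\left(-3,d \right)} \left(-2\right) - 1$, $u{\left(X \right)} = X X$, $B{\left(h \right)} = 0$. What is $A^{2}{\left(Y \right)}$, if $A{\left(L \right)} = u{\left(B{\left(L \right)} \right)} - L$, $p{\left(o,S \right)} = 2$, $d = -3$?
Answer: $25$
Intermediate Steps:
$u{\left(X \right)} = X^{2}$
$Y = -5$ ($Y = 2 \left(-2\right) - 1 = -4 - 1 = -5$)
$A{\left(L \right)} = - L$ ($A{\left(L \right)} = 0^{2} - L = 0 - L = - L$)
$A^{2}{\left(Y \right)} = \left(\left(-1\right) \left(-5\right)\right)^{2} = 5^{2} = 25$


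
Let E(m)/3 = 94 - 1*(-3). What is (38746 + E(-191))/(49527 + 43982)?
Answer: 39037/93509 ≈ 0.41747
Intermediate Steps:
E(m) = 291 (E(m) = 3*(94 - 1*(-3)) = 3*(94 + 3) = 3*97 = 291)
(38746 + E(-191))/(49527 + 43982) = (38746 + 291)/(49527 + 43982) = 39037/93509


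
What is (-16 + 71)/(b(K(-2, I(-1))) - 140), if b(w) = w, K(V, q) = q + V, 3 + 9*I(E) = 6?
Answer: -33/85 ≈ -0.38824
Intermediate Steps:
I(E) = ⅓ (I(E) = -⅓ + (⅑)*6 = -⅓ + ⅔ = ⅓)
K(V, q) = V + q
(-16 + 71)/(b(K(-2, I(-1))) - 140) = (-16 + 71)/((-2 + ⅓) - 140) = 55/(-5/3 - 140) = 55/(-425/3) = 55*(-3/425) = -33/85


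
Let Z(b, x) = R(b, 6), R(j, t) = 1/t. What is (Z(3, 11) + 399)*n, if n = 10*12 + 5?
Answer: 299375/6 ≈ 49896.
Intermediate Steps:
Z(b, x) = ⅙ (Z(b, x) = 1/6 = ⅙)
n = 125 (n = 120 + 5 = 125)
(Z(3, 11) + 399)*n = (⅙ + 399)*125 = (2395/6)*125 = 299375/6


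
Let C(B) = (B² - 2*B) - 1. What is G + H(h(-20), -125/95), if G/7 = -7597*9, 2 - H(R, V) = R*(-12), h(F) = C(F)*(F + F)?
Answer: -689329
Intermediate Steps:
C(B) = -1 + B² - 2*B
h(F) = 2*F*(-1 + F² - 2*F) (h(F) = (-1 + F² - 2*F)*(F + F) = (-1 + F² - 2*F)*(2*F) = 2*F*(-1 + F² - 2*F))
H(R, V) = 2 + 12*R (H(R, V) = 2 - R*(-12) = 2 - (-12)*R = 2 + 12*R)
G = -478611 (G = 7*(-7597*9) = 7*(-68373) = -478611)
G + H(h(-20), -125/95) = -478611 + (2 + 12*(2*(-20)*(-1 + (-20)² - 2*(-20)))) = -478611 + (2 + 12*(2*(-20)*(-1 + 400 + 40))) = -478611 + (2 + 12*(2*(-20)*439)) = -478611 + (2 + 12*(-17560)) = -478611 + (2 - 210720) = -478611 - 210718 = -689329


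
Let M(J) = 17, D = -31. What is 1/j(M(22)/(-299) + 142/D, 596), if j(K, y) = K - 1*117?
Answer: -9269/1127458 ≈ -0.0082211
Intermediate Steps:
j(K, y) = -117 + K (j(K, y) = K - 117 = -117 + K)
1/j(M(22)/(-299) + 142/D, 596) = 1/(-117 + (17/(-299) + 142/(-31))) = 1/(-117 + (17*(-1/299) + 142*(-1/31))) = 1/(-117 + (-17/299 - 142/31)) = 1/(-117 - 42985/9269) = 1/(-1127458/9269) = -9269/1127458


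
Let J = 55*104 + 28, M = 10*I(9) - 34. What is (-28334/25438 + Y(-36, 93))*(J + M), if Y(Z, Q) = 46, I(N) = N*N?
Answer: 532085324/1817 ≈ 2.9284e+5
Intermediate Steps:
I(N) = N²
M = 776 (M = 10*9² - 34 = 10*81 - 34 = 810 - 34 = 776)
J = 5748 (J = 5720 + 28 = 5748)
(-28334/25438 + Y(-36, 93))*(J + M) = (-28334/25438 + 46)*(5748 + 776) = (-28334*1/25438 + 46)*6524 = (-14167/12719 + 46)*6524 = (570907/12719)*6524 = 532085324/1817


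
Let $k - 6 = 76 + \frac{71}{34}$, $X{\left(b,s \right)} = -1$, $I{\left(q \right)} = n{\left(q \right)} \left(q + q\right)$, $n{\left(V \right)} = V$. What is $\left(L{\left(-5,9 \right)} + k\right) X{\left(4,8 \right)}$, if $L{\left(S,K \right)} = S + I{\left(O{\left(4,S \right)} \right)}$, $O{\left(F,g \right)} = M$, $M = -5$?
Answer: $- \frac{4389}{34} \approx -129.09$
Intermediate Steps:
$O{\left(F,g \right)} = -5$
$I{\left(q \right)} = 2 q^{2}$ ($I{\left(q \right)} = q \left(q + q\right) = q 2 q = 2 q^{2}$)
$L{\left(S,K \right)} = 50 + S$ ($L{\left(S,K \right)} = S + 2 \left(-5\right)^{2} = S + 2 \cdot 25 = S + 50 = 50 + S$)
$k = \frac{2859}{34}$ ($k = 6 + \left(76 + \frac{71}{34}\right) = 6 + \frac{2655}{34} = \frac{2859}{34} \approx 84.088$)
$\left(L{\left(-5,9 \right)} + k\right) X{\left(4,8 \right)} = \left(\left(50 - 5\right) + \frac{2859}{34}\right) \left(-1\right) = \left(45 + \frac{2859}{34}\right) \left(-1\right) = \frac{4389}{34} \left(-1\right) = - \frac{4389}{34}$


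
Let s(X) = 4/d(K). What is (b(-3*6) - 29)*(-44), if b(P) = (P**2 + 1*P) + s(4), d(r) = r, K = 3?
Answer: -36740/3 ≈ -12247.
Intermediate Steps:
s(X) = 4/3
b(P) = 4/3 + P + P**2 (b(P) = (P**2 + 1*P) + 4/3 = (P**2 + P) + 4/3 = (P + P**2) + 4/3 = 4/3 + P + P**2)
(b(-3*6) - 29)*(-44) = ((4/3 - 3*6 + (-3*6)**2) - 29)*(-44) = ((4/3 - 18 + (-18)**2) - 29)*(-44) = ((4/3 - 18 + 324) - 29)*(-44) = (922/3 - 29)*(-44) = (835/3)*(-44) = -36740/3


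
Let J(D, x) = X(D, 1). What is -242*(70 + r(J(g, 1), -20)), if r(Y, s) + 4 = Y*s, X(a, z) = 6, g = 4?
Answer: 13068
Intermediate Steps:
J(D, x) = 6
r(Y, s) = -4 + Y*s
-242*(70 + r(J(g, 1), -20)) = -242*(70 + (-4 + 6*(-20))) = -242*(70 + (-4 - 120)) = -242*(70 - 124) = -242*(-54) = 13068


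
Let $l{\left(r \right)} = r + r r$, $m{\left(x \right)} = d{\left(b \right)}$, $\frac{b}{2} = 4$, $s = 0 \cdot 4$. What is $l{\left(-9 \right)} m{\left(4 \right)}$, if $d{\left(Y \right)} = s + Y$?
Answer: $576$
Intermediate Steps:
$s = 0$
$b = 8$ ($b = 2 \cdot 4 = 8$)
$d{\left(Y \right)} = Y$ ($d{\left(Y \right)} = 0 + Y = Y$)
$m{\left(x \right)} = 8$
$l{\left(r \right)} = r + r^{2}$
$l{\left(-9 \right)} m{\left(4 \right)} = - 9 \left(1 - 9\right) 8 = \left(-9\right) \left(-8\right) 8 = 72 \cdot 8 = 576$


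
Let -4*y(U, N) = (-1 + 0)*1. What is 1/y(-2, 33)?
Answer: 4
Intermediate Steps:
y(U, N) = ¼ (y(U, N) = -(-1 + 0)/4 = -(-1)/4 = -¼*(-1) = ¼)
1/y(-2, 33) = 1/(¼) = 4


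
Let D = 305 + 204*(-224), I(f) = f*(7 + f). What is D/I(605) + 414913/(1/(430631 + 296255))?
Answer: 111668361396853289/370260 ≈ 3.0159e+11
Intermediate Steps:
D = -45391 (D = 305 - 45696 = -45391)
D/I(605) + 414913/(1/(430631 + 296255)) = -45391*1/(605*(7 + 605)) + 414913/(1/(430631 + 296255)) = -45391/(605*612) + 414913/(1/726886) = -45391/370260 + 414913/(1/726886) = -45391*1/370260 + 414913*726886 = -45391/370260 + 301594450918 = 111668361396853289/370260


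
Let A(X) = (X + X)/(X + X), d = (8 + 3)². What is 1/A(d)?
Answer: 1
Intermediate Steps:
d = 121 (d = 11² = 121)
A(X) = 1 (A(X) = (2*X)/((2*X)) = (2*X)*(1/(2*X)) = 1)
1/A(d) = 1/1 = 1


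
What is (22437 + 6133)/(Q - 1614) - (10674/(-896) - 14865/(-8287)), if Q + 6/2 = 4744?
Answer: 223544054593/11609225152 ≈ 19.256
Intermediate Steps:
Q = 4741 (Q = -3 + 4744 = 4741)
(22437 + 6133)/(Q - 1614) - (10674/(-896) - 14865/(-8287)) = (22437 + 6133)/(4741 - 1614) - (10674/(-896) - 14865/(-8287)) = 28570/3127 - (10674*(-1/896) - 14865*(-1/8287)) = 28570*(1/3127) - (-5337/448 + 14865/8287) = 28570/3127 - 1*(-37568199/3712576) = 28570/3127 + 37568199/3712576 = 223544054593/11609225152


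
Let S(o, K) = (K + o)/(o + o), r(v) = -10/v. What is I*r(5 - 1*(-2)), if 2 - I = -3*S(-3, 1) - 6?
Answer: -90/7 ≈ -12.857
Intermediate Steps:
S(o, K) = (K + o)/(2*o) (S(o, K) = (K + o)/((2*o)) = (K + o)*(1/(2*o)) = (K + o)/(2*o))
I = 9 (I = 2 - (-3*(1 - 3)/(2*(-3)) - 6) = 2 - (-3*(-1)*(-2)/(2*3) - 6) = 2 - (-3*1/3 - 6) = 2 - (-1 - 6) = 2 - 1*(-7) = 2 + 7 = 9)
I*r(5 - 1*(-2)) = 9*(-10/(5 - 1*(-2))) = 9*(-10/(5 + 2)) = 9*(-10/7) = -90/7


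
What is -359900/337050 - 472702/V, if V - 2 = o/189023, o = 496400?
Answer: -5905147978397/57790593 ≈ -1.0218e+5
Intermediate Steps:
V = 51438/11119 (V = 2 + 496400/189023 = 2 + 496400*(1/189023) = 2 + 29200/11119 = 51438/11119 ≈ 4.6261)
-359900/337050 - 472702/V = -359900/337050 - 472702/51438/11119 = -359900*1/337050 - 472702*11119/51438 = -7198/6741 - 2627986769/25719 = -5905147978397/57790593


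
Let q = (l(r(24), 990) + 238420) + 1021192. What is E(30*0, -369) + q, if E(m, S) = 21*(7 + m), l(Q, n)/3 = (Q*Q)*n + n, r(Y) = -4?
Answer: 1310249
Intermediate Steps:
l(Q, n) = 3*n + 3*n*Q² (l(Q, n) = 3*((Q*Q)*n + n) = 3*(Q²*n + n) = 3*(n*Q² + n) = 3*(n + n*Q²) = 3*n + 3*n*Q²)
E(m, S) = 147 + 21*m
q = 1310102 (q = (3*990*(1 + (-4)²) + 238420) + 1021192 = (3*990*(1 + 16) + 238420) + 1021192 = (3*990*17 + 238420) + 1021192 = (50490 + 238420) + 1021192 = 288910 + 1021192 = 1310102)
E(30*0, -369) + q = (147 + 21*(30*0)) + 1310102 = (147 + 21*0) + 1310102 = (147 + 0) + 1310102 = 147 + 1310102 = 1310249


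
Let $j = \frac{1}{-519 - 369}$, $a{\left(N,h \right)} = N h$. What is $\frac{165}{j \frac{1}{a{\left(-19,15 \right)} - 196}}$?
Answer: $70476120$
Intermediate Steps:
$j = - \frac{1}{888}$ ($j = \frac{1}{-888} = - \frac{1}{888} \approx -0.0011261$)
$\frac{165}{j \frac{1}{a{\left(-19,15 \right)} - 196}} = \frac{165}{\left(- \frac{1}{888}\right) \frac{1}{\left(-19\right) 15 - 196}} = \frac{165}{\left(- \frac{1}{888}\right) \frac{1}{-285 - 196}} = \frac{165}{\left(- \frac{1}{888}\right) \frac{1}{-481}} = \frac{165}{\left(- \frac{1}{888}\right) \left(- \frac{1}{481}\right)} = 165 \frac{1}{\frac{1}{427128}} = 165 \cdot 427128 = 70476120$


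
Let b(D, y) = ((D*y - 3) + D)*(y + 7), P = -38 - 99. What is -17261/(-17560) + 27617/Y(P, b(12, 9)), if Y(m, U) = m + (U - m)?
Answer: 64658389/4109040 ≈ 15.736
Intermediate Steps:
P = -137
b(D, y) = (7 + y)*(-3 + D + D*y) (b(D, y) = ((-3 + D*y) + D)*(7 + y) = (-3 + D + D*y)*(7 + y) = (7 + y)*(-3 + D + D*y))
Y(m, U) = U
-17261/(-17560) + 27617/Y(P, b(12, 9)) = -17261/(-17560) + 27617/(-21 - 3*9 + 7*12 + 12*9**2 + 8*12*9) = -17261*(-1/17560) + 27617/(-21 - 27 + 84 + 12*81 + 864) = 17261/17560 + 27617/(-21 - 27 + 84 + 972 + 864) = 17261/17560 + 27617/1872 = 64658389/4109040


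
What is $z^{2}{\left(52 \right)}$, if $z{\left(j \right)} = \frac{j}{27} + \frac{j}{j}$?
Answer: $\frac{6241}{729} \approx 8.561$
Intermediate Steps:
$z{\left(j \right)} = 1 + \frac{j}{27}$ ($z{\left(j \right)} = j \frac{1}{27} + 1 = \frac{j}{27} + 1 = 1 + \frac{j}{27}$)
$z^{2}{\left(52 \right)} = \left(1 + \frac{1}{27} \cdot 52\right)^{2} = \left(1 + \frac{52}{27}\right)^{2} = \left(\frac{79}{27}\right)^{2} = \frac{6241}{729}$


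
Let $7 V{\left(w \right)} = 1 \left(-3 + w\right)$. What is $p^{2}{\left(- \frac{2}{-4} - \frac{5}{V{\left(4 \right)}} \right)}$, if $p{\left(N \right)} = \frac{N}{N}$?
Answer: $1$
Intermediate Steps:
$V{\left(w \right)} = - \frac{3}{7} + \frac{w}{7}$ ($V{\left(w \right)} = \frac{1 \left(-3 + w\right)}{7} = \frac{-3 + w}{7} = - \frac{3}{7} + \frac{w}{7}$)
$p{\left(N \right)} = 1$
$p^{2}{\left(- \frac{2}{-4} - \frac{5}{V{\left(4 \right)}} \right)} = 1^{2} = 1$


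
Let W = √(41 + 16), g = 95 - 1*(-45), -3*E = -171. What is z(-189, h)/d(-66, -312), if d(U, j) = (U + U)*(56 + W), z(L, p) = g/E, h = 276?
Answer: -1960/5791599 + 35*√57/5791599 ≈ -0.00029280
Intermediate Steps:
E = 57 (E = -⅓*(-171) = 57)
g = 140 (g = 95 + 45 = 140)
z(L, p) = 140/57
W = √57 ≈ 7.5498
d(U, j) = 2*U*(56 + √57) (d(U, j) = (U + U)*(56 + √57) = (2*U)*(56 + √57) = 2*U*(56 + √57))
z(-189, h)/d(-66, -312) = 140/(57*((2*(-66)*(56 + √57)))) = 140/(57*(-7392 - 132*√57))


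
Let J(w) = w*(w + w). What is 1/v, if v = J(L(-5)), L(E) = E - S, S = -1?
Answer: 1/32 ≈ 0.031250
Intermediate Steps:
L(E) = 1 + E (L(E) = E - 1*(-1) = E + 1 = 1 + E)
J(w) = 2*w² (J(w) = w*(2*w) = 2*w²)
v = 32 (v = 2*(1 - 5)² = 2*(-4)² = 2*16 = 32)
1/v = 1/32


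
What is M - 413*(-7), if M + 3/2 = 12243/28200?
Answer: 27165381/9400 ≈ 2889.9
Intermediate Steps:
M = -10019/9400 (M = -3/2 + 12243/28200 = -3/2 + 12243*(1/28200) = -3/2 + 4081/9400 = -10019/9400 ≈ -1.0659)
M - 413*(-7) = -10019/9400 - 413*(-7) = -10019/9400 - 1*(-2891) = -10019/9400 + 2891 = 27165381/9400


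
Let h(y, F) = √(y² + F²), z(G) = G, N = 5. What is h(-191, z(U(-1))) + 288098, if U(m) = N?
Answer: 288098 + √36506 ≈ 2.8829e+5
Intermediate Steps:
U(m) = 5
h(y, F) = √(F² + y²)
h(-191, z(U(-1))) + 288098 = √(5² + (-191)²) + 288098 = √(25 + 36481) + 288098 = √36506 + 288098 = 288098 + √36506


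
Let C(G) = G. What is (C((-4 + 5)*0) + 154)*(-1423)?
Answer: -219142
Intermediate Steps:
(C((-4 + 5)*0) + 154)*(-1423) = ((-4 + 5)*0 + 154)*(-1423) = (1*0 + 154)*(-1423) = (0 + 154)*(-1423) = 154*(-1423) = -219142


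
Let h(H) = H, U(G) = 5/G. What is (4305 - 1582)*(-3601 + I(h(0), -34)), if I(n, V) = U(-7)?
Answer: -9807468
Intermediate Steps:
I(n, V) = -5/7 (I(n, V) = 5/(-7) = 5*(-⅐) = -5/7)
(4305 - 1582)*(-3601 + I(h(0), -34)) = (4305 - 1582)*(-3601 - 5/7) = 2723*(-25212/7) = -9807468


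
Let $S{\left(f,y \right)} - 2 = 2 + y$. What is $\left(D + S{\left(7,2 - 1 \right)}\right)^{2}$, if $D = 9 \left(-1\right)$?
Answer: $16$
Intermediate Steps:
$D = -9$
$S{\left(f,y \right)} = 4 + y$ ($S{\left(f,y \right)} = 2 + \left(2 + y\right) = 4 + y$)
$\left(D + S{\left(7,2 - 1 \right)}\right)^{2} = \left(-9 + \left(4 + \left(2 - 1\right)\right)\right)^{2} = \left(-9 + \left(4 + 1\right)\right)^{2} = \left(-9 + 5\right)^{2} = \left(-4\right)^{2} = 16$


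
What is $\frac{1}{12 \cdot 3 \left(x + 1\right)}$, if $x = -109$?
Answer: $- \frac{1}{3888} \approx -0.0002572$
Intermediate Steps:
$\frac{1}{12 \cdot 3 \left(x + 1\right)} = \frac{1}{12 \cdot 3 \left(-109 + 1\right)} = \frac{1}{36 \left(-108\right)} = \frac{1}{-3888} = - \frac{1}{3888}$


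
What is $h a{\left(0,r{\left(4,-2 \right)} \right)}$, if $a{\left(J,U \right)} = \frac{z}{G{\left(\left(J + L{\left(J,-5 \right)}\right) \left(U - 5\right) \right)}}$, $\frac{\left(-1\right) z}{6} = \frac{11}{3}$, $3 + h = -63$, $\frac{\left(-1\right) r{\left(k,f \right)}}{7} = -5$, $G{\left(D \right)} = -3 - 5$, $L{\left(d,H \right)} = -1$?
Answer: $- \frac{363}{2} \approx -181.5$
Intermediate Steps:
$G{\left(D \right)} = -8$
$r{\left(k,f \right)} = 35$ ($r{\left(k,f \right)} = \left(-7\right) \left(-5\right) = 35$)
$h = -66$ ($h = -3 - 63 = -66$)
$z = -22$ ($z = - 6 \cdot \frac{11}{3} = - 6 \cdot 11 \cdot \frac{1}{3} = \left(-6\right) \frac{11}{3} = -22$)
$a{\left(J,U \right)} = \frac{11}{4}$ ($a{\left(J,U \right)} = - \frac{22}{-8} = \left(-22\right) \left(- \frac{1}{8}\right) = \frac{11}{4}$)
$h a{\left(0,r{\left(4,-2 \right)} \right)} = \left(-66\right) \frac{11}{4} = - \frac{363}{2}$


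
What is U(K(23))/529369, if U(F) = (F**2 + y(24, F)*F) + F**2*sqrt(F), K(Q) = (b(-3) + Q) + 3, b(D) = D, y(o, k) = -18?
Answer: 115/529369 + 529*sqrt(23)/529369 ≈ 0.0050097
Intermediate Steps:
K(Q) = Q (K(Q) = (-3 + Q) + 3 = Q)
U(F) = F**2 + F**(5/2) - 18*F (U(F) = (F**2 - 18*F) + F**2*sqrt(F) = (F**2 - 18*F) + F**(5/2) = F**2 + F**(5/2) - 18*F)
U(K(23))/529369 = (23**2 + 23**(5/2) - 18*23)/529369 = (529 + 529*sqrt(23) - 414)*(1/529369) = (115 + 529*sqrt(23))*(1/529369) = 115/529369 + 529*sqrt(23)/529369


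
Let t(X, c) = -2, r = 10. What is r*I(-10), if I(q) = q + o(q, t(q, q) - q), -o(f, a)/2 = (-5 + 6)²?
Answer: -120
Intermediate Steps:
o(f, a) = -2 (o(f, a) = -2*(-5 + 6)² = -2*1² = -2*1 = -2)
I(q) = -2 + q (I(q) = q - 2 = -2 + q)
r*I(-10) = 10*(-2 - 10) = 10*(-12) = -120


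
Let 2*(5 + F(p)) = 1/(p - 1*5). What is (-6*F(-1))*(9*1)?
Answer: 549/2 ≈ 274.50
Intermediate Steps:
F(p) = -5 + 1/(2*(-5 + p)) (F(p) = -5 + 1/(2*(p - 1*5)) = -5 + 1/(2*(p - 5)) = -5 + 1/(2*(-5 + p)))
(-6*F(-1))*(9*1) = (-3*(51 - 10*(-1))/(-5 - 1))*(9*1) = -3*(51 + 10)/(-6)*9 = -3*(-1)*61/6*9 = -6*(-61/12)*9 = (61/2)*9 = 549/2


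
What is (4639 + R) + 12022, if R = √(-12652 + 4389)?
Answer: 16661 + I*√8263 ≈ 16661.0 + 90.901*I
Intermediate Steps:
R = I*√8263 (R = √(-8263) = I*√8263 ≈ 90.901*I)
(4639 + R) + 12022 = (4639 + I*√8263) + 12022 = 16661 + I*√8263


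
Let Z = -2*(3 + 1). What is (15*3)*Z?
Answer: -360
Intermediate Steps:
Z = -8 (Z = -2*4 = -8)
(15*3)*Z = (15*3)*(-8) = 45*(-8) = -360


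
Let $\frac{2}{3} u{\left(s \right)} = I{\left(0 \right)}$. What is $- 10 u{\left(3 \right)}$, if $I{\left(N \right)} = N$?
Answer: $0$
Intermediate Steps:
$u{\left(s \right)} = 0$ ($u{\left(s \right)} = \frac{3}{2} \cdot 0 = 0$)
$- 10 u{\left(3 \right)} = \left(-10\right) 0 = 0$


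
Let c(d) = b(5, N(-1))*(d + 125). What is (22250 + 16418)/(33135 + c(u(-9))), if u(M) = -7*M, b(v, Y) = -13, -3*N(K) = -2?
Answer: 38668/30691 ≈ 1.2599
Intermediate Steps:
N(K) = 2/3 (N(K) = -1/3*(-2) = 2/3)
c(d) = -1625 - 13*d (c(d) = -13*(d + 125) = -13*(125 + d) = -1625 - 13*d)
(22250 + 16418)/(33135 + c(u(-9))) = (22250 + 16418)/(33135 + (-1625 - (-91)*(-9))) = 38668/(33135 + (-1625 - 13*63)) = 38668/(33135 + (-1625 - 819)) = 38668/(33135 - 2444) = 38668/30691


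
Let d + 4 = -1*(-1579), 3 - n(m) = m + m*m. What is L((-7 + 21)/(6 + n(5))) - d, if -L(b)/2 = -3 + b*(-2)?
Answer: -4715/3 ≈ -1571.7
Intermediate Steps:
n(m) = 3 - m - m² (n(m) = 3 - (m + m*m) = 3 - (m + m²) = 3 + (-m - m²) = 3 - m - m²)
d = 1575 (d = -4 - 1*(-1579) = -4 + 1579 = 1575)
L(b) = 6 + 4*b (L(b) = -2*(-3 + b*(-2)) = -2*(-3 - 2*b) = 6 + 4*b)
L((-7 + 21)/(6 + n(5))) - d = (6 + 4*((-7 + 21)/(6 + (3 - 1*5 - 1*5²)))) - 1*1575 = (6 + 4*(14/(6 + (3 - 5 - 1*25)))) - 1575 = (6 + 4*(14/(6 + (3 - 5 - 25)))) - 1575 = (6 + 4*(14/(6 - 27))) - 1575 = (6 + 4*(14/(-21))) - 1575 = (6 + 4*(14*(-1/21))) - 1575 = (6 + 4*(-⅔)) - 1575 = (6 - 8/3) - 1575 = 10/3 - 1575 = -4715/3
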